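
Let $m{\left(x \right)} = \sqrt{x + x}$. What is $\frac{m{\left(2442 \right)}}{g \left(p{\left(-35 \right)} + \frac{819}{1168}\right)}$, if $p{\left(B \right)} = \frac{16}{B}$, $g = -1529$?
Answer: $- \frac{81760 \sqrt{1221}}{15254833} \approx -0.18728$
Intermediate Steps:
$m{\left(x \right)} = \sqrt{2} \sqrt{x}$ ($m{\left(x \right)} = \sqrt{2 x} = \sqrt{2} \sqrt{x}$)
$\frac{m{\left(2442 \right)}}{g \left(p{\left(-35 \right)} + \frac{819}{1168}\right)} = \frac{\sqrt{2} \sqrt{2442}}{\left(-1529\right) \left(\frac{16}{-35} + \frac{819}{1168}\right)} = \frac{2 \sqrt{1221}}{\left(-1529\right) \left(16 \left(- \frac{1}{35}\right) + 819 \cdot \frac{1}{1168}\right)} = \frac{2 \sqrt{1221}}{\left(-1529\right) \left(- \frac{16}{35} + \frac{819}{1168}\right)} = \frac{2 \sqrt{1221}}{\left(-1529\right) \frac{9977}{40880}} = \frac{2 \sqrt{1221}}{- \frac{15254833}{40880}} = 2 \sqrt{1221} \left(- \frac{40880}{15254833}\right) = - \frac{81760 \sqrt{1221}}{15254833}$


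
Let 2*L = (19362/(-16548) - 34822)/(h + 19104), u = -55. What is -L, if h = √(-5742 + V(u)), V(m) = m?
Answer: 65528291304/71898816761 - 13720329*I*√5797/287595267044 ≈ 0.9114 - 0.0036323*I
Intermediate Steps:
h = I*√5797 (h = √(-5742 - 55) = √(-5797) = I*√5797 ≈ 76.138*I)
L = -13720329/(788*(19104 + I*√5797)) (L = ((19362/(-16548) - 34822)/(I*√5797 + 19104))/2 = ((19362*(-1/16548) - 34822)/(19104 + I*√5797))/2 = ((-461/394 - 34822)/(19104 + I*√5797))/2 = (-13720329/(394*(19104 + I*√5797)))/2 = -13720329/(788*(19104 + I*√5797)) ≈ -0.9114 + 0.0036323*I)
-L = -(-65528291304/71898816761 + 13720329*I*√5797/287595267044) = 65528291304/71898816761 - 13720329*I*√5797/287595267044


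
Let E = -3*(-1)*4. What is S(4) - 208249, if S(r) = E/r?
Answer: -208246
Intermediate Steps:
E = 12 (E = -3*(-1)*4 = 3*4 = 12)
S(r) = 12/r
S(4) - 208249 = 12/4 - 208249 = 12*(¼) - 208249 = 3 - 208249 = -208246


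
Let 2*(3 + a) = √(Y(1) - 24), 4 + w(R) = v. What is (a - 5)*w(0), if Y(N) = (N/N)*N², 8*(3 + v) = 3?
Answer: 53 - 53*I*√23/16 ≈ 53.0 - 15.886*I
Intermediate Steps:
v = -21/8 (v = -3 + (⅛)*3 = -3 + 3/8 = -21/8 ≈ -2.6250)
w(R) = -53/8 (w(R) = -4 - 21/8 = -53/8)
Y(N) = N² (Y(N) = 1*N² = N²)
a = -3 + I*√23/2 (a = -3 + √(1² - 24)/2 = -3 + √(1 - 24)/2 = -3 + √(-23)/2 = -3 + (I*√23)/2 = -3 + I*√23/2 ≈ -3.0 + 2.3979*I)
(a - 5)*w(0) = ((-3 + I*√23/2) - 5)*(-53/8) = (-8 + I*√23/2)*(-53/8) = 53 - 53*I*√23/16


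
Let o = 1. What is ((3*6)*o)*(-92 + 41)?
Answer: -918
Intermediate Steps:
((3*6)*o)*(-92 + 41) = ((3*6)*1)*(-92 + 41) = (18*1)*(-51) = 18*(-51) = -918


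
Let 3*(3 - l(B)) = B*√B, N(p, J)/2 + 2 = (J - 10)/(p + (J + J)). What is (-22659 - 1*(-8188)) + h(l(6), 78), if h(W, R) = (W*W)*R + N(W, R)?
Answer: -100187311/8419 - 23640280*√6/25257 ≈ -14193.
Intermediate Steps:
N(p, J) = -4 + 2*(-10 + J)/(p + 2*J) (N(p, J) = -4 + 2*((J - 10)/(p + (J + J))) = -4 + 2*((-10 + J)/(p + 2*J)) = -4 + 2*(-10 + J)/(p + 2*J))
l(B) = 3 - B^(3/2)/3 (l(B) = 3 - B*√B/3 = 3 - B^(3/2)/3)
h(W, R) = R*W² + 2*(-10 - 3*R - 2*W)/(W + 2*R) (h(W, R) = (W*W)*R + 2*(-10 - 3*R - 2*W)/(W + 2*R) = W²*R + 2*(-10 - 3*R - 2*W)/(W + 2*R) = R*W² + 2*(-10 - 3*R - 2*W)/(W + 2*R))
(-22659 - 1*(-8188)) + h(l(6), 78) = (-22659 - 1*(-8188)) + (-20 - 6*78 - 4*(3 - 2*√6) + 78*(3 - 2*√6)²*((3 - 2*√6) + 2*78))/((3 - 2*√6) + 2*78) = (-22659 + 8188) + (-20 - 468 - 4*(3 - 2*√6) + 78*(3 - 2*√6)²*((3 - 2*√6) + 156))/((3 - 2*√6) + 156) = -14471 + (-20 - 468 - 4*(3 - 2*√6) + 78*(3 - 2*√6)²*((3 - 2*√6) + 156))/((3 - 2*√6) + 156) = -14471 + (-20 - 468 + (-12 + 8*√6) + 78*(3 - 2*√6)²*(159 - 2*√6))/(159 - 2*√6) = -14471 + (-500 + 8*√6 + 78*(3 - 2*√6)²*(159 - 2*√6))/(159 - 2*√6)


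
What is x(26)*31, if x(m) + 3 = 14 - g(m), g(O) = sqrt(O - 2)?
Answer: 341 - 62*sqrt(6) ≈ 189.13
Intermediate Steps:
g(O) = sqrt(-2 + O)
x(m) = 11 - sqrt(-2 + m) (x(m) = -3 + (14 - sqrt(-2 + m)) = 11 - sqrt(-2 + m))
x(26)*31 = (11 - sqrt(-2 + 26))*31 = (11 - sqrt(24))*31 = (11 - 2*sqrt(6))*31 = 341 - 62*sqrt(6)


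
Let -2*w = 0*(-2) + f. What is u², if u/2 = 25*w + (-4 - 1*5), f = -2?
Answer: 1024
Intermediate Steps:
w = 1 (w = -(0*(-2) - 2)/2 = -(0 - 2)/2 = -½*(-2) = 1)
u = 32 (u = 2*(25*1 + (-4 - 1*5)) = 2*(25 + (-4 - 5)) = 2*(25 - 9) = 2*16 = 32)
u² = 32² = 1024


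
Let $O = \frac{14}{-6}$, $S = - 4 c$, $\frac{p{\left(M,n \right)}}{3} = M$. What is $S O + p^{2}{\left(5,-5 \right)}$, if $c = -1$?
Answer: $\frac{647}{3} \approx 215.67$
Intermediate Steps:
$p{\left(M,n \right)} = 3 M$
$S = 4$ ($S = \left(-4\right) \left(-1\right) = 4$)
$O = - \frac{7}{3}$ ($O = 14 \left(- \frac{1}{6}\right) = - \frac{7}{3} \approx -2.3333$)
$S O + p^{2}{\left(5,-5 \right)} = 4 \left(- \frac{7}{3}\right) + \left(3 \cdot 5\right)^{2} = - \frac{28}{3} + 15^{2} = - \frac{28}{3} + 225 = \frac{647}{3}$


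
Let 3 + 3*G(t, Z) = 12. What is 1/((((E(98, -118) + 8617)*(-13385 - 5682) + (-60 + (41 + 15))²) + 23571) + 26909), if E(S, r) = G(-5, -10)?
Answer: -1/164307044 ≈ -6.0862e-9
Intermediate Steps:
G(t, Z) = 3 (G(t, Z) = -1 + (⅓)*12 = -1 + 4 = 3)
E(S, r) = 3
1/((((E(98, -118) + 8617)*(-13385 - 5682) + (-60 + (41 + 15))²) + 23571) + 26909) = 1/((((3 + 8617)*(-13385 - 5682) + (-60 + (41 + 15))²) + 23571) + 26909) = 1/(((8620*(-19067) + (-60 + 56)²) + 23571) + 26909) = 1/(((-164357540 + (-4)²) + 23571) + 26909) = 1/(((-164357540 + 16) + 23571) + 26909) = 1/((-164357524 + 23571) + 26909) = 1/(-164333953 + 26909) = 1/(-164307044) = -1/164307044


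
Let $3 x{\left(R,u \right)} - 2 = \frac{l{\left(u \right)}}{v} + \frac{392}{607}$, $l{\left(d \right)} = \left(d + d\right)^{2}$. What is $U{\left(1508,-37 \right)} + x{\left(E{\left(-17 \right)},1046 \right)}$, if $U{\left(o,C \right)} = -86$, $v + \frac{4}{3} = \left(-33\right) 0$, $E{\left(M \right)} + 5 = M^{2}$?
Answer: $- \frac{1992540236}{1821} \approx -1.0942 \cdot 10^{6}$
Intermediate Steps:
$E{\left(M \right)} = -5 + M^{2}$
$v = - \frac{4}{3}$ ($v = - \frac{4}{3} - 0 = - \frac{4}{3} + 0 = - \frac{4}{3} \approx -1.3333$)
$l{\left(d \right)} = 4 d^{2}$ ($l{\left(d \right)} = \left(2 d\right)^{2} = 4 d^{2}$)
$x{\left(R,u \right)} = \frac{1606}{1821} - u^{2}$ ($x{\left(R,u \right)} = \frac{2}{3} + \frac{\frac{4 u^{2}}{- \frac{4}{3}} + \frac{392}{607}}{3} = \frac{2}{3} + \frac{4 u^{2} \left(- \frac{3}{4}\right) + 392 \cdot \frac{1}{607}}{3} = \frac{2}{3} + \frac{- 3 u^{2} + \frac{392}{607}}{3} = \frac{2}{3} + \frac{\frac{392}{607} - 3 u^{2}}{3} = \frac{2}{3} - \left(- \frac{392}{1821} + u^{2}\right) = \frac{1606}{1821} - u^{2}$)
$U{\left(1508,-37 \right)} + x{\left(E{\left(-17 \right)},1046 \right)} = -86 + \left(\frac{1606}{1821} - 1046^{2}\right) = -86 + \left(\frac{1606}{1821} - 1094116\right) = -86 - \frac{1992383630}{1821} = - \frac{1992540236}{1821}$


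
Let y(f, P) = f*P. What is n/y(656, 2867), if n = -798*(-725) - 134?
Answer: 36151/117547 ≈ 0.30755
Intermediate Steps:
n = 578416 (n = 578550 - 134 = 578416)
y(f, P) = P*f
n/y(656, 2867) = 578416/((2867*656)) = 578416/1880752 = 578416*(1/1880752) = 36151/117547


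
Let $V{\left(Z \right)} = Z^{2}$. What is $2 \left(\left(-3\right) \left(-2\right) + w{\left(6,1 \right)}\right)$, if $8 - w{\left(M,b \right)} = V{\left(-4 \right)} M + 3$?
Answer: $-170$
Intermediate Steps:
$w{\left(M,b \right)} = 5 - 16 M$ ($w{\left(M,b \right)} = 8 - \left(\left(-4\right)^{2} M + 3\right) = 8 - \left(16 M + 3\right) = 8 - \left(3 + 16 M\right) = 5 - 16 M$)
$2 \left(\left(-3\right) \left(-2\right) + w{\left(6,1 \right)}\right) = 2 \left(\left(-3\right) \left(-2\right) + \left(5 - 96\right)\right) = 2 \left(6 + \left(5 - 96\right)\right) = 2 \left(6 - 91\right) = 2 \left(-85\right) = -170$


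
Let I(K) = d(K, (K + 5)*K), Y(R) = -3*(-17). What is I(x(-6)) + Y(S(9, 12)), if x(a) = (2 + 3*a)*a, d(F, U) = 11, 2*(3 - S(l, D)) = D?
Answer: 62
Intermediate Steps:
S(l, D) = 3 - D/2
Y(R) = 51
x(a) = a*(2 + 3*a)
I(K) = 11
I(x(-6)) + Y(S(9, 12)) = 11 + 51 = 62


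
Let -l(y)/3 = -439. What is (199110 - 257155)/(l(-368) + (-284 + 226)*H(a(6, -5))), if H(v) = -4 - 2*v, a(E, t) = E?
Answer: -11609/449 ≈ -25.855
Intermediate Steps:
l(y) = 1317 (l(y) = -3*(-439) = 1317)
(199110 - 257155)/(l(-368) + (-284 + 226)*H(a(6, -5))) = (199110 - 257155)/(1317 + (-284 + 226)*(-4 - 2*6)) = -58045/(1317 - 58*(-4 - 12)) = -58045/(1317 - 58*(-16)) = -58045/(1317 + 928) = -58045/2245 = -58045*1/2245 = -11609/449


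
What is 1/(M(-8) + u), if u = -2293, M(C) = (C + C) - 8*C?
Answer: -1/2245 ≈ -0.00044543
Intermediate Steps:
M(C) = -6*C (M(C) = 2*C - 8*C = -6*C)
1/(M(-8) + u) = 1/(-6*(-8) - 2293) = 1/(48 - 2293) = 1/(-2245) = -1/2245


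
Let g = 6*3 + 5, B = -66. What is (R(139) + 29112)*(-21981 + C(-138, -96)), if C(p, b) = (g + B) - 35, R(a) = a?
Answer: -645247809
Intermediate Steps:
g = 23 (g = 18 + 5 = 23)
C(p, b) = -78 (C(p, b) = (23 - 66) - 35 = -43 - 35 = -78)
(R(139) + 29112)*(-21981 + C(-138, -96)) = (139 + 29112)*(-21981 - 78) = 29251*(-22059) = -645247809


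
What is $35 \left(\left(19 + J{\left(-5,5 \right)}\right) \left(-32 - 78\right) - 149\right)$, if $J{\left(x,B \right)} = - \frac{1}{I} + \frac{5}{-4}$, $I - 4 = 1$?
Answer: $- \frac{145565}{2} \approx -72783.0$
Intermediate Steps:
$I = 5$ ($I = 4 + 1 = 5$)
$J{\left(x,B \right)} = - \frac{29}{20}$ ($J{\left(x,B \right)} = - \frac{1}{5} + \frac{5}{-4} = \left(-1\right) \frac{1}{5} + 5 \left(- \frac{1}{4}\right) = - \frac{1}{5} - \frac{5}{4} = - \frac{29}{20}$)
$35 \left(\left(19 + J{\left(-5,5 \right)}\right) \left(-32 - 78\right) - 149\right) = 35 \left(\left(19 - \frac{29}{20}\right) \left(-32 - 78\right) - 149\right) = 35 \left(\frac{351}{20} \left(-110\right) - 149\right) = 35 \left(- \frac{3861}{2} - 149\right) = 35 \left(- \frac{4159}{2}\right) = - \frac{145565}{2}$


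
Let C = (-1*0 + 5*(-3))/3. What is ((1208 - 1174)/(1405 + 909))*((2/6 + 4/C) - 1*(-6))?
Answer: 1411/17355 ≈ 0.081302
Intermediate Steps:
C = -5 (C = (0 - 15)*(1/3) = -15*1/3 = -5)
((1208 - 1174)/(1405 + 909))*((2/6 + 4/C) - 1*(-6)) = ((1208 - 1174)/(1405 + 909))*((2/6 + 4/(-5)) - 1*(-6)) = (34/2314)*((2*(1/6) + 4*(-1/5)) + 6) = (34*(1/2314))*((1/3 - 4/5) + 6) = 17*(-7/15 + 6)/1157 = (17/1157)*(83/15) = 1411/17355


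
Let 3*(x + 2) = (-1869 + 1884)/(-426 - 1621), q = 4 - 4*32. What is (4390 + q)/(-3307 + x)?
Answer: -4366251/3386764 ≈ -1.2892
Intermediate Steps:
q = -124 (q = 4 - 128 = -124)
x = -4099/2047 (x = -2 + ((-1869 + 1884)/(-426 - 1621))/3 = -2 + (15/(-2047))/3 = -2 + (15*(-1/2047))/3 = -2 + (1/3)*(-15/2047) = -2 - 5/2047 = -4099/2047 ≈ -2.0024)
(4390 + q)/(-3307 + x) = (4390 - 124)/(-3307 - 4099/2047) = 4266/(-6773528/2047) = 4266*(-2047/6773528) = -4366251/3386764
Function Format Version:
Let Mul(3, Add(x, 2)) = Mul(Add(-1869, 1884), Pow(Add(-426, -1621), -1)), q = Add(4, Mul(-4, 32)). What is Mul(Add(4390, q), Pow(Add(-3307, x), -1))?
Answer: Rational(-4366251, 3386764) ≈ -1.2892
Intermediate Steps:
q = -124 (q = Add(4, -128) = -124)
x = Rational(-4099, 2047) (x = Add(-2, Mul(Rational(1, 3), Mul(Add(-1869, 1884), Pow(Add(-426, -1621), -1)))) = Add(-2, Mul(Rational(1, 3), Mul(15, Pow(-2047, -1)))) = Add(-2, Mul(Rational(1, 3), Mul(15, Rational(-1, 2047)))) = Add(-2, Mul(Rational(1, 3), Rational(-15, 2047))) = Add(-2, Rational(-5, 2047)) = Rational(-4099, 2047) ≈ -2.0024)
Mul(Add(4390, q), Pow(Add(-3307, x), -1)) = Mul(Add(4390, -124), Pow(Add(-3307, Rational(-4099, 2047)), -1)) = Mul(4266, Pow(Rational(-6773528, 2047), -1)) = Mul(4266, Rational(-2047, 6773528)) = Rational(-4366251, 3386764)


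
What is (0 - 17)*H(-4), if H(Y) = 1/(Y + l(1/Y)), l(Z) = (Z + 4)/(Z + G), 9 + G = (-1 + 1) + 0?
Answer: 629/163 ≈ 3.8589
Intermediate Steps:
G = -9 (G = -9 + ((-1 + 1) + 0) = -9 + (0 + 0) = -9 + 0 = -9)
l(Z) = (4 + Z)/(-9 + Z) (l(Z) = (Z + 4)/(Z - 9) = (4 + Z)/(-9 + Z))
H(Y) = 1/(Y + (4 + 1/Y)/(-9 + 1/Y))
(0 - 17)*H(-4) = (0 - 17)*((-1 + 9*(-4))/(-1 - 5*(-4) + 9*(-4)**2)) = -17*(-1 - 36)/(-1 + 20 + 9*16) = -17*(-37)/(-1 + 20 + 144) = -17*(-37)/163 = -17*(-37/163) = 629/163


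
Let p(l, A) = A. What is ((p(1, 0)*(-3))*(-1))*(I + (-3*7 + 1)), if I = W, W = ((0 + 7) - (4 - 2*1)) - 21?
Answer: 0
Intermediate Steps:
W = -16 (W = (7 - (4 - 2)) - 21 = (7 - 1*2) - 21 = (7 - 2) - 21 = 5 - 21 = -16)
I = -16
((p(1, 0)*(-3))*(-1))*(I + (-3*7 + 1)) = ((0*(-3))*(-1))*(-16 + (-3*7 + 1)) = (0*(-1))*(-16 + (-21 + 1)) = 0*(-16 - 20) = 0*(-36) = 0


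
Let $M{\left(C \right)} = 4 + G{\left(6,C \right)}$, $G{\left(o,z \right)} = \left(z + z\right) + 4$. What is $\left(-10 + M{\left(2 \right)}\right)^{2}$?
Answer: $4$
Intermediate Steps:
$G{\left(o,z \right)} = 4 + 2 z$ ($G{\left(o,z \right)} = 2 z + 4 = 4 + 2 z$)
$M{\left(C \right)} = 8 + 2 C$ ($M{\left(C \right)} = 4 + \left(4 + 2 C\right) = 8 + 2 C$)
$\left(-10 + M{\left(2 \right)}\right)^{2} = \left(-10 + \left(8 + 2 \cdot 2\right)\right)^{2} = \left(-10 + \left(8 + 4\right)\right)^{2} = \left(-10 + 12\right)^{2} = 2^{2} = 4$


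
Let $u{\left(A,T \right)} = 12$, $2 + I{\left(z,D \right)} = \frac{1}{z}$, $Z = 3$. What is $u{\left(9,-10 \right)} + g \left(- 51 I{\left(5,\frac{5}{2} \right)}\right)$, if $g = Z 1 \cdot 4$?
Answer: $\frac{5568}{5} \approx 1113.6$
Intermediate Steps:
$I{\left(z,D \right)} = -2 + \frac{1}{z}$
$g = 12$ ($g = 3 \cdot 1 \cdot 4 = 3 \cdot 4 = 12$)
$u{\left(9,-10 \right)} + g \left(- 51 I{\left(5,\frac{5}{2} \right)}\right) = 12 + 12 \left(- 51 \left(-2 + \frac{1}{5}\right)\right) = 12 + 12 \left(\left(-51\right) \left(- \frac{9}{5}\right)\right) = 12 + 12 \cdot \frac{459}{5} = 12 + \frac{5508}{5} = \frac{5568}{5}$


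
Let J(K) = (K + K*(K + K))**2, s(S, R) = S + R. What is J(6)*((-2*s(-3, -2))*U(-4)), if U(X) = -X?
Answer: 243360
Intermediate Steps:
s(S, R) = R + S
J(K) = (K + 2*K**2)**2 (J(K) = (K + K*(2*K))**2 = (K + 2*K**2)**2)
J(6)*((-2*s(-3, -2))*U(-4)) = (6**2*(1 + 2*6)**2)*((-2*(-2 - 3))*(-1*(-4))) = (36*(1 + 12)**2)*(-2*(-5)*4) = (36*13**2)*(10*4) = (36*169)*40 = 6084*40 = 243360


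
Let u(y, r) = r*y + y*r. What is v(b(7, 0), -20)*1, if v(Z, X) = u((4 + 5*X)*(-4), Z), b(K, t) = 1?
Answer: 768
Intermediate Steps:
u(y, r) = 2*r*y (u(y, r) = r*y + r*y = 2*r*y)
v(Z, X) = 2*Z*(-16 - 20*X) (v(Z, X) = 2*Z*((4 + 5*X)*(-4)) = 2*Z*(-16 - 20*X))
v(b(7, 0), -20)*1 = -8*1*(4 + 5*(-20))*1 = -8*1*(4 - 100)*1 = -8*1*(-96)*1 = 768*1 = 768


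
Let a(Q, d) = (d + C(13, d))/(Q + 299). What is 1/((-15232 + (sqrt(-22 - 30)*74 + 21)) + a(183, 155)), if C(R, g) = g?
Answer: -55214546/840866615333 - 2148997*I*sqrt(13)/3363466461332 ≈ -6.5664e-5 - 2.3037e-6*I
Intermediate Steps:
a(Q, d) = 2*d/(299 + Q) (a(Q, d) = (d + d)/(Q + 299) = (2*d)/(299 + Q) = 2*d/(299 + Q))
1/((-15232 + (sqrt(-22 - 30)*74 + 21)) + a(183, 155)) = 1/((-15232 + (sqrt(-22 - 30)*74 + 21)) + 2*155/(299 + 183)) = 1/((-15232 + (sqrt(-52)*74 + 21)) + 2*155/482) = 1/((-15232 + ((2*I*sqrt(13))*74 + 21)) + 2*155*(1/482)) = 1/((-15232 + (148*I*sqrt(13) + 21)) + 155/241) = 1/((-15232 + (21 + 148*I*sqrt(13))) + 155/241) = 1/((-15211 + 148*I*sqrt(13)) + 155/241) = 1/(-3665696/241 + 148*I*sqrt(13))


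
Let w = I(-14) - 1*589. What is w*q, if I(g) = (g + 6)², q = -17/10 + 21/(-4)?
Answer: 14595/4 ≈ 3648.8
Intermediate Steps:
q = -139/20 (q = -17*⅒ + 21*(-¼) = -17/10 - 21/4 = -139/20 ≈ -6.9500)
I(g) = (6 + g)²
w = -525 (w = (6 - 14)² - 1*589 = (-8)² - 589 = 64 - 589 = -525)
w*q = -525*(-139/20) = 14595/4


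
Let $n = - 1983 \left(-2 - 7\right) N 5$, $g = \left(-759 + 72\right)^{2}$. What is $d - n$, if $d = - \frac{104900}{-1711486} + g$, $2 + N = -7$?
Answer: $\frac{1091144259862}{855743} \approx 1.2751 \cdot 10^{6}$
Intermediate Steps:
$N = -9$ ($N = -2 - 7 = -9$)
$g = 471969$ ($g = \left(-687\right)^{2} = 471969$)
$n = -803115$ ($n = - 1983 \left(-2 - 7\right) \left(-9\right) 5 = - 1983 \left(-9\right) \left(-9\right) 5 = - 1983 \cdot 81 \cdot 5 = \left(-1983\right) 405 = -803115$)
$d = \frac{403884220417}{855743}$ ($d = - \frac{104900}{-1711486} + 471969 = \left(-104900\right) \left(- \frac{1}{1711486}\right) + 471969 = \frac{52450}{855743} + 471969 = \frac{403884220417}{855743} \approx 4.7197 \cdot 10^{5}$)
$d - n = \frac{403884220417}{855743} - -803115 = \frac{403884220417}{855743} + 803115 = \frac{1091144259862}{855743}$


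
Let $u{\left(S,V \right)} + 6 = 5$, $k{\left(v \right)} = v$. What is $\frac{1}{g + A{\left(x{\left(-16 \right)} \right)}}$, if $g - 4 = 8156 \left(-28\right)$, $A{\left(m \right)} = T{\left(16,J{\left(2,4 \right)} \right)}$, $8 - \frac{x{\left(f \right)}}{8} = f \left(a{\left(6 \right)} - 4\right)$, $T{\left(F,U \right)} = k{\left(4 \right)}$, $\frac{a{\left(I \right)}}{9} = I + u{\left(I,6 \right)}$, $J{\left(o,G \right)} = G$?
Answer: $- \frac{1}{228360} \approx -4.379 \cdot 10^{-6}$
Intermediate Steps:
$u{\left(S,V \right)} = -1$ ($u{\left(S,V \right)} = -6 + 5 = -1$)
$a{\left(I \right)} = -9 + 9 I$ ($a{\left(I \right)} = 9 \left(I - 1\right) = 9 \left(-1 + I\right) = -9 + 9 I$)
$T{\left(F,U \right)} = 4$
$x{\left(f \right)} = 64 - 328 f$ ($x{\left(f \right)} = 64 - 8 f \left(\left(-9 + 9 \cdot 6\right) - 4\right) = 64 - 8 f \left(\left(-9 + 54\right) - 4\right) = 64 - 8 f \left(45 - 4\right) = 64 - 8 f 41 = 64 - 8 \cdot 41 f = 64 - 328 f$)
$A{\left(m \right)} = 4$
$g = -228364$ ($g = 4 + 8156 \left(-28\right) = 4 - 228368 = -228364$)
$\frac{1}{g + A{\left(x{\left(-16 \right)} \right)}} = \frac{1}{-228364 + 4} = \frac{1}{-228360} = - \frac{1}{228360}$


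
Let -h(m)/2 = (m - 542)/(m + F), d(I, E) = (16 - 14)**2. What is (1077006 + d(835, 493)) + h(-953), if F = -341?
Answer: 696823975/647 ≈ 1.0770e+6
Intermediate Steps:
d(I, E) = 4 (d(I, E) = 2**2 = 4)
h(m) = -2*(-542 + m)/(-341 + m) (h(m) = -2*(m - 542)/(m - 341) = -2*(-542 + m)/(-341 + m))
(1077006 + d(835, 493)) + h(-953) = (1077006 + 4) + 2*(542 - 1*(-953))/(-341 - 953) = 1077010 + 2*(542 + 953)/(-1294) = 1077010 + 2*(-1/1294)*1495 = 1077010 - 1495/647 = 696823975/647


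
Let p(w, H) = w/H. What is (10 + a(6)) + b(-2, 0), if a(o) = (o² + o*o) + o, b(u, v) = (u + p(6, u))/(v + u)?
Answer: 181/2 ≈ 90.500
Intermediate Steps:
b(u, v) = (u + 6/u)/(u + v) (b(u, v) = (u + 6/u)/(v + u) = (u + 6/u)/(u + v))
a(o) = o + 2*o² (a(o) = (o² + o²) + o = 2*o² + o = o + 2*o²)
(10 + a(6)) + b(-2, 0) = (10 + 6*(1 + 2*6)) + (6 + (-2)²)/((-2)*(-2 + 0)) = (10 + 6*(1 + 12)) - ½*(6 + 4)/(-2) = (10 + 6*13) - ½*(-½)*10 = (10 + 78) + 5/2 = 88 + 5/2 = 181/2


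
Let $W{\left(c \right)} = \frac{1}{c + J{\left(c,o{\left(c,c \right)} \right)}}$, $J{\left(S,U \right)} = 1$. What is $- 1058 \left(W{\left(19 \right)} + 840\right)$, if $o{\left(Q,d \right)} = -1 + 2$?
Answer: $- \frac{8887729}{10} \approx -8.8877 \cdot 10^{5}$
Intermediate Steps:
$o{\left(Q,d \right)} = 1$
$W{\left(c \right)} = \frac{1}{1 + c}$ ($W{\left(c \right)} = \frac{1}{c + 1} = \frac{1}{1 + c}$)
$- 1058 \left(W{\left(19 \right)} + 840\right) = - 1058 \left(\frac{1}{1 + 19} + 840\right) = - 1058 \left(\frac{1}{20} + 840\right) = \left(-1058\right) \frac{16801}{20} = - \frac{8887729}{10}$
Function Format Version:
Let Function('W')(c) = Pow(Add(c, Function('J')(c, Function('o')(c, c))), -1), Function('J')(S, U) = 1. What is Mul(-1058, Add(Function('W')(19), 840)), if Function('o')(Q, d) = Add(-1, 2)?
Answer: Rational(-8887729, 10) ≈ -8.8877e+5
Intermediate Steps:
Function('o')(Q, d) = 1
Function('W')(c) = Pow(Add(1, c), -1) (Function('W')(c) = Pow(Add(c, 1), -1) = Pow(Add(1, c), -1))
Mul(-1058, Add(Function('W')(19), 840)) = Mul(-1058, Add(Pow(Add(1, 19), -1), 840)) = Mul(-1058, Add(Pow(20, -1), 840)) = Mul(-1058, Add(Rational(1, 20), 840)) = Mul(-1058, Rational(16801, 20)) = Rational(-8887729, 10)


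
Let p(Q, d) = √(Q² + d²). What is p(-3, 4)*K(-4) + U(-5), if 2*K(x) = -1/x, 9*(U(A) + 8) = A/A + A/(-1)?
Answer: -161/24 ≈ -6.7083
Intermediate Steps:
U(A) = -71/9 - A/9 (U(A) = -8 + (A/A + A/(-1))/9 = -8 + (1 + A*(-1))/9 = -8 + (1 - A)/9 = -8 + (⅑ - A/9) = -71/9 - A/9)
K(x) = -1/(2*x) (K(x) = (-1/x)/2 = -1/(2*x))
p(-3, 4)*K(-4) + U(-5) = √((-3)² + 4²)*(-½/(-4)) + (-71/9 - ⅑*(-5)) = √(9 + 16)*(-½*(-¼)) + (-71/9 + 5/9) = √25*(⅛) - 22/3 = 5*(⅛) - 22/3 = 5/8 - 22/3 = -161/24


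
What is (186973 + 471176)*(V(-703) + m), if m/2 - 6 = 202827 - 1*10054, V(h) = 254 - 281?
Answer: 253736842119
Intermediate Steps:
V(h) = -27
m = 385558 (m = 12 + 2*(202827 - 1*10054) = 12 + 2*(202827 - 10054) = 12 + 2*192773 = 12 + 385546 = 385558)
(186973 + 471176)*(V(-703) + m) = (186973 + 471176)*(-27 + 385558) = 658149*385531 = 253736842119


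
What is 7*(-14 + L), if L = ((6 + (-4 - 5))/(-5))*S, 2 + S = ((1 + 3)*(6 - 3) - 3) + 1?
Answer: -322/5 ≈ -64.400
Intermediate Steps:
S = 8 (S = -2 + (((1 + 3)*(6 - 3) - 3) + 1) = -2 + ((4*3 - 3) + 1) = -2 + ((12 - 3) + 1) = -2 + (9 + 1) = -2 + 10 = 8)
L = 24/5 (L = ((6 + (-4 - 5))/(-5))*8 = -(6 - 9)/5*8 = -⅕*(-3)*8 = (⅗)*8 = 24/5 ≈ 4.8000)
7*(-14 + L) = 7*(-14 + 24/5) = 7*(-46/5) = -322/5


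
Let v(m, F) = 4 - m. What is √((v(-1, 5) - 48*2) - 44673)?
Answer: 38*I*√31 ≈ 211.57*I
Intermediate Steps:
√((v(-1, 5) - 48*2) - 44673) = √(((4 - 1*(-1)) - 48*2) - 44673) = √(((4 + 1) - 96) - 44673) = √((5 - 96) - 44673) = √(-91 - 44673) = √(-44764) = 38*I*√31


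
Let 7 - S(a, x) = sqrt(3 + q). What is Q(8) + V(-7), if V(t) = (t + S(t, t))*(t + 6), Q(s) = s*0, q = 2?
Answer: sqrt(5) ≈ 2.2361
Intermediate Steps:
Q(s) = 0
S(a, x) = 7 - sqrt(5) (S(a, x) = 7 - sqrt(3 + 2) = 7 - sqrt(5))
V(t) = (6 + t)*(7 + t - sqrt(5)) (V(t) = (t + (7 - sqrt(5)))*(t + 6) = (7 + t - sqrt(5))*(6 + t) = (6 + t)*(7 + t - sqrt(5)))
Q(8) + V(-7) = 0 + (42 + (-7)**2 - 6*sqrt(5) + 13*(-7) - 1*(-7)*sqrt(5)) = 0 + (42 + 49 - 6*sqrt(5) - 91 + 7*sqrt(5)) = 0 + sqrt(5) = sqrt(5)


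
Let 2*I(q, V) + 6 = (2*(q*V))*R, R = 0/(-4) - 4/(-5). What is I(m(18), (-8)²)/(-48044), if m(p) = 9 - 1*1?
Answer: -2033/240220 ≈ -0.0084631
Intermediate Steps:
R = ⅘ (R = 0*(-¼) - 4*(-⅕) = 0 + ⅘ = ⅘ ≈ 0.80000)
m(p) = 8 (m(p) = 9 - 1 = 8)
I(q, V) = -3 + 4*V*q/5 (I(q, V) = -3 + ((2*(q*V))*(⅘))/2 = -3 + ((2*(V*q))*(⅘))/2 = -3 + ((2*V*q)*(⅘))/2 = -3 + (8*V*q/5)/2 = -3 + 4*V*q/5)
I(m(18), (-8)²)/(-48044) = (-3 + (⅘)*(-8)²*8)/(-48044) = (-3 + (⅘)*64*8)*(-1/48044) = (-3 + 2048/5)*(-1/48044) = (2033/5)*(-1/48044) = -2033/240220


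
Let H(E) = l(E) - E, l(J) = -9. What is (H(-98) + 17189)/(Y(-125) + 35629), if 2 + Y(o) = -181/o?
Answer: 1079875/2226778 ≈ 0.48495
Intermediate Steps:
Y(o) = -2 - 181/o
H(E) = -9 - E
(H(-98) + 17189)/(Y(-125) + 35629) = ((-9 - 1*(-98)) + 17189)/((-2 - 181/(-125)) + 35629) = ((-9 + 98) + 17189)/((-2 - 181*(-1/125)) + 35629) = (89 + 17189)/((-2 + 181/125) + 35629) = 17278/(-69/125 + 35629) = 17278/(4453556/125) = 17278*(125/4453556) = 1079875/2226778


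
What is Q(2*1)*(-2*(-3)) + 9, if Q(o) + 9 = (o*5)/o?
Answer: -15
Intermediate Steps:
Q(o) = -4 (Q(o) = -9 + (o*5)/o = -9 + (5*o)/o = -9 + 5 = -4)
Q(2*1)*(-2*(-3)) + 9 = -(-8)*(-3) + 9 = -4*6 + 9 = -24 + 9 = -15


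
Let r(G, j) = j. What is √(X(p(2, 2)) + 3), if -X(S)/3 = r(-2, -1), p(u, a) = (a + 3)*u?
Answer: √6 ≈ 2.4495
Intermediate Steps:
p(u, a) = u*(3 + a) (p(u, a) = (3 + a)*u = u*(3 + a))
X(S) = 3 (X(S) = -3*(-1) = 3)
√(X(p(2, 2)) + 3) = √(3 + 3) = √6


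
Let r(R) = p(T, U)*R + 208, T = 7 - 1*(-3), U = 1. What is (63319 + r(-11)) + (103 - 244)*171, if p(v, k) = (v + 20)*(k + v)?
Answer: 35786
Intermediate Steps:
T = 10 (T = 7 + 3 = 10)
p(v, k) = (20 + v)*(k + v)
r(R) = 208 + 330*R (r(R) = (10² + 20*1 + 20*10 + 1*10)*R + 208 = (100 + 20 + 200 + 10)*R + 208 = 330*R + 208 = 208 + 330*R)
(63319 + r(-11)) + (103 - 244)*171 = (63319 + (208 + 330*(-11))) + (103 - 244)*171 = (63319 + (208 - 3630)) - 141*171 = (63319 - 3422) - 24111 = 59897 - 24111 = 35786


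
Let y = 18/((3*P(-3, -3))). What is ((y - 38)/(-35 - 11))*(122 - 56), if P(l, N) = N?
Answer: 1320/23 ≈ 57.391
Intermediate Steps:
y = -2 (y = 18/((3*(-3))) = 18/(-9) = 18*(-1/9) = -2)
((y - 38)/(-35 - 11))*(122 - 56) = ((-2 - 38)/(-35 - 11))*(122 - 56) = -40/(-46)*66 = -40*(-1/46)*66 = (20/23)*66 = 1320/23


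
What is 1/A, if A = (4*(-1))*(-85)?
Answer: 1/340 ≈ 0.0029412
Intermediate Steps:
A = 340 (A = -4*(-85) = 340)
1/A = 1/340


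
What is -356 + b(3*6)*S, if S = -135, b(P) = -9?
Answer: 859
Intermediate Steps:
-356 + b(3*6)*S = -356 - 9*(-135) = -356 + 1215 = 859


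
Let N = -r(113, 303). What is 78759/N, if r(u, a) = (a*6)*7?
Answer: -8751/1414 ≈ -6.1888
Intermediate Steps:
r(u, a) = 42*a (r(u, a) = (6*a)*7 = 42*a)
N = -12726 (N = -42*303 = -1*12726 = -12726)
78759/N = 78759/(-12726) = 78759*(-1/12726) = -8751/1414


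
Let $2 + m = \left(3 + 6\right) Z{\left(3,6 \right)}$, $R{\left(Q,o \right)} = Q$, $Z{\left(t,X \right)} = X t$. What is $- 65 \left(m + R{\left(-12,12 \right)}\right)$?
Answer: $-9620$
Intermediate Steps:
$m = 160$ ($m = -2 + \left(3 + 6\right) 6 \cdot 3 = -2 + 9 \cdot 18 = -2 + 162 = 160$)
$- 65 \left(m + R{\left(-12,12 \right)}\right) = - 65 \left(160 - 12\right) = \left(-65\right) 148 = -9620$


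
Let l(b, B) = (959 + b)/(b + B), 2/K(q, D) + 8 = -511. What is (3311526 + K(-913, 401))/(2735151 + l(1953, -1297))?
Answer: 70465961672/58201372587 ≈ 1.2107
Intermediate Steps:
K(q, D) = -2/519 (K(q, D) = 2/(-8 - 511) = 2/(-519) = 2*(-1/519) = -2/519)
l(b, B) = (959 + b)/(B + b)
(3311526 + K(-913, 401))/(2735151 + l(1953, -1297)) = (3311526 - 2/519)/(2735151 + (959 + 1953)/(-1297 + 1953)) = 1718681992/(519*(2735151 + 2912/656)) = 1718681992/(519*(2735151 + (1/656)*2912)) = 1718681992/(519*(2735151 + 182/41)) = 1718681992/(519*(112141373/41)) = (1718681992/519)*(41/112141373) = 70465961672/58201372587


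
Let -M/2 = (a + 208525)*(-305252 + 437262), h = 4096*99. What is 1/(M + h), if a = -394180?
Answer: 1/49017038604 ≈ 2.0401e-11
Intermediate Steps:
h = 405504
M = 49016633100 (M = -2*(-394180 + 208525)*(-305252 + 437262) = -(-371310)*132010 = -2*(-24508316550) = 49016633100)
1/(M + h) = 1/(49016633100 + 405504) = 1/49017038604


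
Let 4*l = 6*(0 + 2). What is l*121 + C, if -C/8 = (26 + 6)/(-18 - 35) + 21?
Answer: 10591/53 ≈ 199.83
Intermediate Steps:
l = 3 (l = (6*(0 + 2))/4 = (6*2)/4 = (1/4)*12 = 3)
C = -8648/53 (C = -8*((26 + 6)/(-18 - 35) + 21) = -8*(32/(-53) + 21) = -8*(32*(-1/53) + 21) = -8*(-32/53 + 21) = -8*1081/53 = -8648/53 ≈ -163.17)
l*121 + C = 3*121 - 8648/53 = 363 - 8648/53 = 10591/53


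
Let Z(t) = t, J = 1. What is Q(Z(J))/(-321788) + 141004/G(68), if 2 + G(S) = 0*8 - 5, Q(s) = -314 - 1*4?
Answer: -22686696463/1126258 ≈ -20143.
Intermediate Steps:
Q(s) = -318 (Q(s) = -314 - 4 = -318)
G(S) = -7 (G(S) = -2 + (0*8 - 5) = -2 + (0 - 5) = -2 - 5 = -7)
Q(Z(J))/(-321788) + 141004/G(68) = -318/(-321788) + 141004/(-7) = -318*(-1/321788) + 141004*(-⅐) = 159/160894 - 141004/7 = -22686696463/1126258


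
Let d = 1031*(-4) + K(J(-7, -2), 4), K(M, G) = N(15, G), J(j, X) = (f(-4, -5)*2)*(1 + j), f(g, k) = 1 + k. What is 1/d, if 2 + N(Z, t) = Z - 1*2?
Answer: -1/4113 ≈ -0.00024313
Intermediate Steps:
N(Z, t) = -4 + Z (N(Z, t) = -2 + (Z - 1*2) = -2 + (Z - 2) = -2 + (-2 + Z) = -4 + Z)
J(j, X) = -8 - 8*j (J(j, X) = ((1 - 5)*2)*(1 + j) = (-4*2)*(1 + j) = -8*(1 + j) = -8 - 8*j)
K(M, G) = 11 (K(M, G) = -4 + 15 = 11)
d = -4113 (d = 1031*(-4) + 11 = -4124 + 11 = -4113)
1/d = 1/(-4113) = -1/4113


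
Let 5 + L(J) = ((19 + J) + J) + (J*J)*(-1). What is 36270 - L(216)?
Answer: 82480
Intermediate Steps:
L(J) = 14 - J² + 2*J (L(J) = -5 + (((19 + J) + J) + (J*J)*(-1)) = -5 + ((19 + 2*J) + J²*(-1)) = -5 + ((19 + 2*J) - J²) = -5 + (19 - J² + 2*J) = 14 - J² + 2*J)
36270 - L(216) = 36270 - (14 - 1*216² + 2*216) = 36270 - (14 - 1*46656 + 432) = 36270 - (14 - 46656 + 432) = 36270 - 1*(-46210) = 36270 + 46210 = 82480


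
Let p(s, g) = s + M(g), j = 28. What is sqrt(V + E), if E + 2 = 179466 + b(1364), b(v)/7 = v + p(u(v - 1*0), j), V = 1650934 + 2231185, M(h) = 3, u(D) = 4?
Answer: 2*sqrt(1017795) ≈ 2017.7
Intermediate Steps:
V = 3882119
p(s, g) = 3 + s (p(s, g) = s + 3 = 3 + s)
b(v) = 49 + 7*v (b(v) = 7*(v + (3 + 4)) = 7*(v + 7) = 7*(7 + v) = 49 + 7*v)
E = 189061 (E = -2 + (179466 + (49 + 7*1364)) = -2 + (179466 + (49 + 9548)) = -2 + (179466 + 9597) = -2 + 189063 = 189061)
sqrt(V + E) = sqrt(3882119 + 189061) = sqrt(4071180) = 2*sqrt(1017795)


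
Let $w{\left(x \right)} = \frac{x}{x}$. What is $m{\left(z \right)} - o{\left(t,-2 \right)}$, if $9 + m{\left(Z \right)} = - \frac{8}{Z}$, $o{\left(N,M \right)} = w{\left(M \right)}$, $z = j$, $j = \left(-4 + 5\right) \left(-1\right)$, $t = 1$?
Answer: $-2$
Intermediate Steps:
$j = -1$ ($j = 1 \left(-1\right) = -1$)
$z = -1$
$w{\left(x \right)} = 1$
$o{\left(N,M \right)} = 1$
$m{\left(Z \right)} = -9 - \frac{8}{Z}$
$m{\left(z \right)} - o{\left(t,-2 \right)} = \left(-9 - \frac{8}{-1}\right) - 1 = \left(-9 - -8\right) - 1 = \left(-9 + 8\right) - 1 = -1 - 1 = -2$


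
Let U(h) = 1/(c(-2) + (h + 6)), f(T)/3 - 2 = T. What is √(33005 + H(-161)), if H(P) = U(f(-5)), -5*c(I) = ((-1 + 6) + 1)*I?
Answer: √297030/3 ≈ 181.67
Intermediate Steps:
f(T) = 6 + 3*T
c(I) = -6*I/5 (c(I) = -((-1 + 6) + 1)*I/5 = -(5 + 1)*I/5 = -6*I/5)
U(h) = 1/(42/5 + h) (U(h) = 1/(-6/5*(-2) + (h + 6)) = 1/(12/5 + (6 + h)) = 1/(42/5 + h))
H(P) = -5/3 (H(P) = 5/(42 + 5*(6 + 3*(-5))) = 5/(42 + 5*(6 - 15)) = 5/(42 + 5*(-9)) = 5/(42 - 45) = 5/(-3) = 5*(-⅓) = -5/3)
√(33005 + H(-161)) = √(33005 - 5/3) = √(99010/3) = √297030/3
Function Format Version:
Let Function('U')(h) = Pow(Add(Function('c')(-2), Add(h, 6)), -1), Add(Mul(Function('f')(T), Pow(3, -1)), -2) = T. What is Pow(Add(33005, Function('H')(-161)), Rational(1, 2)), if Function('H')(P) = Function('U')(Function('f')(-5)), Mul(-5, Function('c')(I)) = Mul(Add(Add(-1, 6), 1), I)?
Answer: Mul(Rational(1, 3), Pow(297030, Rational(1, 2))) ≈ 181.67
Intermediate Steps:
Function('f')(T) = Add(6, Mul(3, T))
Function('c')(I) = Mul(Rational(-6, 5), I) (Function('c')(I) = Mul(Rational(-1, 5), Mul(Add(Add(-1, 6), 1), I)) = Mul(Rational(-1, 5), Mul(Add(5, 1), I)) = Mul(Rational(-1, 5), Mul(6, I)) = Mul(Rational(-6, 5), I))
Function('U')(h) = Pow(Add(Rational(42, 5), h), -1) (Function('U')(h) = Pow(Add(Mul(Rational(-6, 5), -2), Add(h, 6)), -1) = Pow(Add(Rational(12, 5), Add(6, h)), -1) = Pow(Add(Rational(42, 5), h), -1))
Function('H')(P) = Rational(-5, 3) (Function('H')(P) = Mul(5, Pow(Add(42, Mul(5, Add(6, Mul(3, -5)))), -1)) = Mul(5, Pow(Add(42, Mul(5, Add(6, -15))), -1)) = Mul(5, Pow(Add(42, Mul(5, -9)), -1)) = Mul(5, Pow(Add(42, -45), -1)) = Mul(5, Pow(-3, -1)) = Mul(5, Rational(-1, 3)) = Rational(-5, 3))
Pow(Add(33005, Function('H')(-161)), Rational(1, 2)) = Pow(Add(33005, Rational(-5, 3)), Rational(1, 2)) = Pow(Rational(99010, 3), Rational(1, 2)) = Mul(Rational(1, 3), Pow(297030, Rational(1, 2)))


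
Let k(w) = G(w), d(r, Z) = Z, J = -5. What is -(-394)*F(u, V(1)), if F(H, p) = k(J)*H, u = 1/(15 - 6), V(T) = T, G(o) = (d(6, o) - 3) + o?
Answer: -5122/9 ≈ -569.11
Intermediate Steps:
G(o) = -3 + 2*o (G(o) = (o - 3) + o = (-3 + o) + o = -3 + 2*o)
k(w) = -3 + 2*w
u = ⅑ (u = 1/9 = ⅑ ≈ 0.11111)
F(H, p) = -13*H (F(H, p) = (-3 + 2*(-5))*H = (-3 - 10)*H = -13*H)
-(-394)*F(u, V(1)) = -(-394)*(-13*⅑) = -(-394)*(-13)/9 = -1*5122/9 = -5122/9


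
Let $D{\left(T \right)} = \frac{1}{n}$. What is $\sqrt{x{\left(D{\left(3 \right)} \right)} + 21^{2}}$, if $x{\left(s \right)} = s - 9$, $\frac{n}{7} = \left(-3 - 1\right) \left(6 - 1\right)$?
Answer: $\frac{\sqrt{2116765}}{70} \approx 20.784$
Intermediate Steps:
$n = -140$ ($n = 7 \left(-3 - 1\right) \left(6 - 1\right) = 7 \left(\left(-4\right) 5\right) = 7 \left(-20\right) = -140$)
$D{\left(T \right)} = - \frac{1}{140}$ ($D{\left(T \right)} = \frac{1}{-140} = - \frac{1}{140}$)
$x{\left(s \right)} = -9 + s$
$\sqrt{x{\left(D{\left(3 \right)} \right)} + 21^{2}} = \sqrt{\left(-9 - \frac{1}{140}\right) + 21^{2}} = \sqrt{- \frac{1261}{140} + 441} = \sqrt{\frac{60479}{140}} = \frac{\sqrt{2116765}}{70}$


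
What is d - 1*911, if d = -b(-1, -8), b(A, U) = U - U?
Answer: -911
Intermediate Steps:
b(A, U) = 0
d = 0 (d = -1*0 = 0)
d - 1*911 = 0 - 1*911 = 0 - 911 = -911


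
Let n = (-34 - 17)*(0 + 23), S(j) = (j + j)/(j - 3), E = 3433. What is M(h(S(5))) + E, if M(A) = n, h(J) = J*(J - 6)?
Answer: 2260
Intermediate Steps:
S(j) = 2*j/(-3 + j) (S(j) = (2*j)/(-3 + j) = 2*j/(-3 + j))
h(J) = J*(-6 + J)
n = -1173 (n = -51*23 = -1173)
M(A) = -1173
M(h(S(5))) + E = -1173 + 3433 = 2260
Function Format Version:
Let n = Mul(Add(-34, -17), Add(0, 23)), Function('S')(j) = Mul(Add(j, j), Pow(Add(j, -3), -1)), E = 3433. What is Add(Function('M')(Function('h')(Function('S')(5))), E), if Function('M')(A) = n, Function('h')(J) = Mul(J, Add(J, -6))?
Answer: 2260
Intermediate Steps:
Function('S')(j) = Mul(2, j, Pow(Add(-3, j), -1)) (Function('S')(j) = Mul(Mul(2, j), Pow(Add(-3, j), -1)) = Mul(2, j, Pow(Add(-3, j), -1)))
Function('h')(J) = Mul(J, Add(-6, J))
n = -1173 (n = Mul(-51, 23) = -1173)
Function('M')(A) = -1173
Add(Function('M')(Function('h')(Function('S')(5))), E) = Add(-1173, 3433) = 2260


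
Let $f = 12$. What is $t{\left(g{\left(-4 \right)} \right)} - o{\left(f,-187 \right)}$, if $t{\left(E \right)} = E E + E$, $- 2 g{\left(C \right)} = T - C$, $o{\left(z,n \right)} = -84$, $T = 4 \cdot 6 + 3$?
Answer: $\frac{1235}{4} \approx 308.75$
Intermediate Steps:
$T = 27$ ($T = 24 + 3 = 27$)
$g{\left(C \right)} = - \frac{27}{2} + \frac{C}{2}$ ($g{\left(C \right)} = - \frac{27 - C}{2} = - \frac{27}{2} + \frac{C}{2}$)
$t{\left(E \right)} = E + E^{2}$ ($t{\left(E \right)} = E^{2} + E = E + E^{2}$)
$t{\left(g{\left(-4 \right)} \right)} - o{\left(f,-187 \right)} = \left(- \frac{27}{2} + \frac{1}{2} \left(-4\right)\right) \left(1 + \left(- \frac{27}{2} + \frac{1}{2} \left(-4\right)\right)\right) - -84 = \left(- \frac{27}{2} - 2\right) \left(1 - \frac{31}{2}\right) + 84 = - \frac{31 \left(1 - \frac{31}{2}\right)}{2} + 84 = \left(- \frac{31}{2}\right) \left(- \frac{29}{2}\right) + 84 = \frac{899}{4} + 84 = \frac{1235}{4}$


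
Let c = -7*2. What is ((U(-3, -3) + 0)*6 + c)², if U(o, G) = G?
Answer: 1024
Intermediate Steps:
c = -14
((U(-3, -3) + 0)*6 + c)² = ((-3 + 0)*6 - 14)² = (-3*6 - 14)² = (-18 - 14)² = (-32)² = 1024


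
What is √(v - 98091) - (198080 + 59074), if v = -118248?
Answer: -257154 + I*√216339 ≈ -2.5715e+5 + 465.12*I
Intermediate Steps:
√(v - 98091) - (198080 + 59074) = √(-118248 - 98091) - (198080 + 59074) = √(-216339) - 1*257154 = I*√216339 - 257154 = -257154 + I*√216339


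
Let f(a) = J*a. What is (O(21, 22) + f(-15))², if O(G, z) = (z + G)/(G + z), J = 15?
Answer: 50176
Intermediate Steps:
O(G, z) = 1 (O(G, z) = (G + z)/(G + z) = 1)
f(a) = 15*a
(O(21, 22) + f(-15))² = (1 + 15*(-15))² = (1 - 225)² = (-224)² = 50176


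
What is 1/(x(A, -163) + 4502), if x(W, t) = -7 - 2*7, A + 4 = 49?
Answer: 1/4481 ≈ 0.00022316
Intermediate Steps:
A = 45 (A = -4 + 49 = 45)
x(W, t) = -21 (x(W, t) = -7 - 14 = -21)
1/(x(A, -163) + 4502) = 1/(-21 + 4502) = 1/4481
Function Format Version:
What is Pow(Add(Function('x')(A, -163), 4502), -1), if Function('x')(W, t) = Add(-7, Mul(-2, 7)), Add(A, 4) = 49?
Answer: Rational(1, 4481) ≈ 0.00022316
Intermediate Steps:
A = 45 (A = Add(-4, 49) = 45)
Function('x')(W, t) = -21 (Function('x')(W, t) = Add(-7, -14) = -21)
Pow(Add(Function('x')(A, -163), 4502), -1) = Pow(Add(-21, 4502), -1) = Pow(4481, -1) = Rational(1, 4481)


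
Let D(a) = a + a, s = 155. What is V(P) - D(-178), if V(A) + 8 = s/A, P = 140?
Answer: 9775/28 ≈ 349.11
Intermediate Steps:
D(a) = 2*a
V(A) = -8 + 155/A
V(P) - D(-178) = (-8 + 155/140) - 2*(-178) = (-8 + 155*(1/140)) - 1*(-356) = (-8 + 31/28) + 356 = -193/28 + 356 = 9775/28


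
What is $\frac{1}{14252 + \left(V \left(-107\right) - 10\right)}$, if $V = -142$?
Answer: $\frac{1}{29436} \approx 3.3972 \cdot 10^{-5}$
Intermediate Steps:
$\frac{1}{14252 + \left(V \left(-107\right) - 10\right)} = \frac{1}{14252 - -15184} = \frac{1}{14252 + \left(15194 - 10\right)} = \frac{1}{14252 + 15184} = \frac{1}{29436}$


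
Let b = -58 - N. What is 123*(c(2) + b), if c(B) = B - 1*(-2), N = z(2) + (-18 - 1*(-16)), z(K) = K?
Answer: -6642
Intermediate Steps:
N = 0 (N = 2 + (-18 - 1*(-16)) = 2 + (-18 + 16) = 2 - 2 = 0)
c(B) = 2 + B (c(B) = B + 2 = 2 + B)
b = -58 (b = -58 - 1*0 = -58 + 0 = -58)
123*(c(2) + b) = 123*((2 + 2) - 58) = 123*(4 - 58) = 123*(-54) = -6642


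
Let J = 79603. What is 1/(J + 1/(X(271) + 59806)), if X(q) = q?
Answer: 60077/4782309432 ≈ 1.2562e-5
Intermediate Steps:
1/(J + 1/(X(271) + 59806)) = 1/(79603 + 1/(271 + 59806)) = 1/(79603 + 1/60077) = 1/(4782309432/60077) = 60077/4782309432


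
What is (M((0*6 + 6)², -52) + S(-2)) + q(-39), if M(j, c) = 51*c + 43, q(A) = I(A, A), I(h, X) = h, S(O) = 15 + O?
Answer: -2635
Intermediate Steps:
q(A) = A
M(j, c) = 43 + 51*c
(M((0*6 + 6)², -52) + S(-2)) + q(-39) = ((43 + 51*(-52)) + (15 - 2)) - 39 = ((43 - 2652) + 13) - 39 = (-2609 + 13) - 39 = -2596 - 39 = -2635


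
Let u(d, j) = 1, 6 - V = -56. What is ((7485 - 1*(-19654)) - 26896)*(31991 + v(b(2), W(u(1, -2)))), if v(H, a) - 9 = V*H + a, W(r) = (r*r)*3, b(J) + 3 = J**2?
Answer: 7791795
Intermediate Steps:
b(J) = -3 + J**2
V = 62 (V = 6 - 1*(-56) = 6 + 56 = 62)
W(r) = 3*r**2 (W(r) = r**2*3 = 3*r**2)
v(H, a) = 9 + a + 62*H (v(H, a) = 9 + (62*H + a) = 9 + (a + 62*H) = 9 + a + 62*H)
((7485 - 1*(-19654)) - 26896)*(31991 + v(b(2), W(u(1, -2)))) = ((7485 - 1*(-19654)) - 26896)*(31991 + (9 + 3*1**2 + 62*(-3 + 2**2))) = ((7485 + 19654) - 26896)*(31991 + (9 + 3*1 + 62*(-3 + 4))) = (27139 - 26896)*(31991 + (9 + 3 + 62*1)) = 243*(31991 + (9 + 3 + 62)) = 243*(31991 + 74) = 243*32065 = 7791795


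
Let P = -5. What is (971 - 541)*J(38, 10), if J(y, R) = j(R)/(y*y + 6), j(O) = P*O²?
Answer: -4300/29 ≈ -148.28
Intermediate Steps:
j(O) = -5*O²
J(y, R) = -5*R²/(6 + y²) (J(y, R) = (-5*R²)/(y*y + 6) = (-5*R²)/(y² + 6) = (-5*R²)/(6 + y²) = -5*R²/(6 + y²))
(971 - 541)*J(38, 10) = (971 - 541)*(-5*10²/(6 + 38²)) = 430*(-5*100/(6 + 1444)) = 430*(-5*100/1450) = 430*(-5*100*1/1450) = 430*(-10/29) = -4300/29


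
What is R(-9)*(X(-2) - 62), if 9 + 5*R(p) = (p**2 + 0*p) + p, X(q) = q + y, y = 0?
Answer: -4032/5 ≈ -806.40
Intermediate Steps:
X(q) = q (X(q) = q + 0 = q)
R(p) = -9/5 + p/5 + p**2/5 (R(p) = -9/5 + ((p**2 + 0*p) + p)/5 = -9/5 + ((p**2 + 0) + p)/5 = -9/5 + (p**2 + p)/5 = -9/5 + (p + p**2)/5 = -9/5 + (p/5 + p**2/5) = -9/5 + p/5 + p**2/5)
R(-9)*(X(-2) - 62) = (-9/5 + (1/5)*(-9) + (1/5)*(-9)**2)*(-2 - 62) = (-9/5 - 9/5 + (1/5)*81)*(-64) = (-9/5 - 9/5 + 81/5)*(-64) = (63/5)*(-64) = -4032/5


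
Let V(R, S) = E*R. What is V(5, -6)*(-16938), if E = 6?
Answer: -508140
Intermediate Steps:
V(R, S) = 6*R
V(5, -6)*(-16938) = (6*5)*(-16938) = 30*(-16938) = -508140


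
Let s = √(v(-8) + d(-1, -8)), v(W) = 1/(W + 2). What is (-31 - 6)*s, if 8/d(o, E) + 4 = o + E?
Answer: -37*I*√4758/78 ≈ -32.72*I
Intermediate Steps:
v(W) = 1/(2 + W)
d(o, E) = 8/(-4 + E + o) (d(o, E) = 8/(-4 + (o + E)) = 8/(-4 + (E + o)) = 8/(-4 + E + o))
s = I*√4758/78 (s = √(1/(2 - 8) + 8/(-4 - 8 - 1)) = √(1/(-6) + 8/(-13)) = √(-⅙ + 8*(-1/13)) = √(-⅙ - 8/13) = √(-61/78) = I*√4758/78 ≈ 0.88434*I)
(-31 - 6)*s = (-31 - 6)*(I*√4758/78) = -37*I*√4758/78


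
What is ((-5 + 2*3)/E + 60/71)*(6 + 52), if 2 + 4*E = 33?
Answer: 124352/2201 ≈ 56.498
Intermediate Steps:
E = 31/4 (E = -1/2 + (1/4)*33 = -1/2 + 33/4 = 31/4 ≈ 7.7500)
((-5 + 2*3)/E + 60/71)*(6 + 52) = ((-5 + 2*3)/(31/4) + 60/71)*(6 + 52) = ((-5 + 6)*(4/31) + 60*(1/71))*58 = (1*(4/31) + 60/71)*58 = (4/31 + 60/71)*58 = (2144/2201)*58 = 124352/2201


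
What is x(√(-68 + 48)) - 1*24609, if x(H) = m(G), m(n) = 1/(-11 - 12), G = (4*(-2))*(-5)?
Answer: -566008/23 ≈ -24609.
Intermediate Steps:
G = 40 (G = -8*(-5) = 40)
m(n) = -1/23 (m(n) = 1/(-23) = -1/23)
x(H) = -1/23
x(√(-68 + 48)) - 1*24609 = -1/23 - 1*24609 = -1/23 - 24609 = -566008/23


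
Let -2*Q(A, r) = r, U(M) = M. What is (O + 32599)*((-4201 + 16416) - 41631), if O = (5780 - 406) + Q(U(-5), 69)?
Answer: -1115998916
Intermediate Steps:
Q(A, r) = -r/2
O = 10679/2 (O = (5780 - 406) - ½*69 = 5374 - 69/2 = 10679/2 ≈ 5339.5)
(O + 32599)*((-4201 + 16416) - 41631) = (10679/2 + 32599)*((-4201 + 16416) - 41631) = 75877*(12215 - 41631)/2 = (75877/2)*(-29416) = -1115998916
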